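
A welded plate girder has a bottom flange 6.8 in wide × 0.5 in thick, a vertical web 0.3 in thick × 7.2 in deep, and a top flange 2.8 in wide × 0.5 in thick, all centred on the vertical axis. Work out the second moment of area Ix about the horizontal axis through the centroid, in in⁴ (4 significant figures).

Split into non-overlapping primitives; take the origin at the lower-left of the bounding box.
Bottom plate: 6.8 × 0.5, A = 3.4 in², y = 0.25 in, Ī = 0.0708333 in⁴.
Web plate: 0.3 × 7.2, A = 2.16 in², y = 4.1 in, Ī = 9.3312 in⁴.
Top plate: 2.8 × 0.5, A = 1.4 in², y = 7.95 in, Ī = 0.0291667 in⁴.
Centroid: ȳ = ΣA·y / ΣA = 2.99368 in.
Transfer each piece to the horizontal axis through the centroid using Ī + A·d² with d = y − 2.99368:
  bottom plate: d = -2.74368 in → contributes +25.6653 in⁴
  web plate: d = 1.10632 in → contributes +11.9749 in⁴
  top plate: d = 4.95632 in → contributes +34.4203 in⁴
Total I = 72.0605 in⁴.

Ix ≈ 72.06 in⁴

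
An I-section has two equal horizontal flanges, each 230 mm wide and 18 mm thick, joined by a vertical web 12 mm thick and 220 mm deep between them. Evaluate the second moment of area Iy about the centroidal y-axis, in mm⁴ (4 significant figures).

Split into non-overlapping primitives; take the origin at the lower-left of the bounding box.
Bottom flange: 230 × 18, A = 4 140 mm², x = 115 mm, Ī = 18 250 500 mm⁴.
Web: 12 × 220, A = 2 640 mm², x = 115 mm, Ī = 31 680 mm⁴.
Top flange: 230 × 18, A = 4 140 mm², x = 115 mm, Ī = 18 250 500 mm⁴.
By symmetry the centroid is at mid-width, x̄ = 115 mm.
All pieces are centred on the centroidal y-axis, so I = ΣĪ = 36 532 680 mm⁴.

Iy ≈ 3.653 × 10⁷ mm⁴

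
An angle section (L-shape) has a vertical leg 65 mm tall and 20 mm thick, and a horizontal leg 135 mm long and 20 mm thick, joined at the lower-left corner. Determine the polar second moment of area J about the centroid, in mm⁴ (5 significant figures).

J ≈ 7.3172 × 10⁶ mm⁴

Treat the section as a set of non-overlapping primitives; coordinates are from the bounding-box lower-left.
Vertical leg: 20 × 65, A = 1 300 mm², y = 32.5 mm, Ī = 457708.3 mm⁴.
Horizontal leg (remainder): 115 × 20, A = 2 300 mm², y = 10 mm, Ī = 76666.67 mm⁴.
Centroid: ȳ = ΣA·y / ΣA = 18.125 mm.
Transfer each piece to the centroidal x-axis using Ī + A·d² with d = y − 18.125:
  vertical leg: d = 14.375 mm → contributes +726341.1 mm⁴
  horizontal leg (remainder): d = -8.125 mm → contributes +228502.6 mm⁴
Total I = 954843.8 mm⁴.
For the y-axis: x̄ = 53.125 mm.
Repeating about the centroidal y-axis gives I_y = 6 362 344 mm⁴.
Polar second moment: J = I_x + I_y = 7 317 188 mm⁴.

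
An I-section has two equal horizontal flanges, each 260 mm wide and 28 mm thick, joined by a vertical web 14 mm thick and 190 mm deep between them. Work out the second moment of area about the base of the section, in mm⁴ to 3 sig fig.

I_base ≈ 4.42 × 10⁸ mm⁴

Break the section into simple shapes (no overlaps), measuring from the bottom-left corner of the bounding box.
Bottom flange: 260 × 28, A = 7 280 mm², y = 14 mm, Ī = 475 627 mm⁴.
Web: 14 × 190, A = 2 660 mm², y = 123 mm, Ī = 8 002 167 mm⁴.
Top flange: 260 × 28, A = 7 280 mm², y = 232 mm, Ī = 475 627 mm⁴.
Transfer each piece to the base of the section using Ī + A·d² with d = y − 0:
  bottom flange: d = 14 mm → contributes +1 902 507 mm⁴
  web: d = 123 mm → contributes +48 245 307 mm⁴
  top flange: d = 232 mm → contributes +392 314 347 mm⁴
Total I = 442 462 160 mm⁴.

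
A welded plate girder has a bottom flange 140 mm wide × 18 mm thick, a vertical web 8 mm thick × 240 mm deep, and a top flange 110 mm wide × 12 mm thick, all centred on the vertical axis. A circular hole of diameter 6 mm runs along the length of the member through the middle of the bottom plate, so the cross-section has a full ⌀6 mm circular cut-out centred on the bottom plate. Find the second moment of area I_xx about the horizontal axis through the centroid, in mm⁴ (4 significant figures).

I_xx ≈ 6.752 × 10⁷ mm⁴

Split into non-overlapping primitives; take the origin at the lower-left of the bounding box.
Bottom plate: 140 × 18, A = 2 520 mm², y = 9 mm, Ī = 68 040 mm⁴.
Web plate: 8 × 240, A = 1 920 mm², y = 138 mm, Ī = 9 216 000 mm⁴.
Top plate: 110 × 12, A = 1 320 mm², y = 264 mm, Ī = 15 840 mm⁴.
Hole (subtracted): ⌀6, A = 28.2743 mm², y = 9 mm, Ī = 63.6173 mm⁴.
Centroid: ȳ = ΣA·y / ΣA = 110.938 mm.
Transfer each piece to the horizontal axis through the centroid using Ī + A·d² with d = y − 110.938:
  bottom plate: d = -101.938 mm → contributes +26 254 198 mm⁴
  web plate: d = 27.0621 mm → contributes +10 622 127 mm⁴
  top plate: d = 153.062 mm → contributes +30 940 814 mm⁴
  hole: d = -101.938 mm → contributes −293 872 mm⁴
Total I = 67 523 268 mm⁴.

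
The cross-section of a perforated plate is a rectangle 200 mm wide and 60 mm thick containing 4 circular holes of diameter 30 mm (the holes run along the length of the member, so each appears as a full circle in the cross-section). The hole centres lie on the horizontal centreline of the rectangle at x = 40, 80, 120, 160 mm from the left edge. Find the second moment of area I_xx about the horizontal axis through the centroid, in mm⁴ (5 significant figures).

I_xx ≈ 3.4410 × 10⁶ mm⁴

Split into non-overlapping primitives; take the origin at the lower-left of the bounding box.
Plate: 200 × 60, A = 12 000 mm², y = 30 mm, Ī = 3 600 000 mm⁴.
Hole 1 (subtracted): ⌀30, A = 706.8583 mm², y = 30 mm, Ī = 39760.78 mm⁴.
Hole 2 (subtracted): ⌀30, A = 706.8583 mm², y = 30 mm, Ī = 39760.78 mm⁴.
Hole 3 (subtracted): ⌀30, A = 706.8583 mm², y = 30 mm, Ī = 39760.78 mm⁴.
Hole 4 (subtracted): ⌀30, A = 706.8583 mm², y = 30 mm, Ī = 39760.78 mm⁴.
By symmetry the centroid is at mid-height, ȳ = 30 mm.
All pieces are centred on the horizontal axis through the centroid, so I = ΣĪ (holes subtracted) = 3 440 957 mm⁴.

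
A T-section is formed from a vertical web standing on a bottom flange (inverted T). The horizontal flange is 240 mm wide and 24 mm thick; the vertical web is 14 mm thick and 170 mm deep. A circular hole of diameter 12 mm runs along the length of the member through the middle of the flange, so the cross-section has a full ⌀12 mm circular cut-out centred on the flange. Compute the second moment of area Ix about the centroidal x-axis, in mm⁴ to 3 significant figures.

Ix ≈ 2.18 × 10⁷ mm⁴

Decompose the section into non-overlapping parts with the origin at the bottom-left of its bounding rectangle.
Flange: 240 × 24, A = 5 760 mm², y = 12 mm, Ī = 276 480 mm⁴.
Web: 14 × 170, A = 2 380 mm², y = 109 mm, Ī = 5 731 833 mm⁴.
Hole (subtracted): ⌀12, A = 113.1 mm², y = 12 mm, Ī = 1017.9 mm⁴.
Centroid: ȳ = ΣA·y / ΣA = 40.761 mm.
Transfer each piece to the centroidal x-axis using Ī + A·d² with d = y − 40.761:
  flange: d = -28.761 mm → contributes +5 041 052 mm⁴
  web: d = 68.239 mm → contributes +16 814 520 mm⁴
  hole: d = -28.761 mm → contributes −94 570 mm⁴
Total I = 21 761 001 mm⁴.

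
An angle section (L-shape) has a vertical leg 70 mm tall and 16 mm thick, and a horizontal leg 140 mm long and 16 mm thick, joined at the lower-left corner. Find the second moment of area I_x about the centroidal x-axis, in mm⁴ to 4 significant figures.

I_x ≈ 1.022 × 10⁶ mm⁴

Break the section into simple shapes (no overlaps), measuring from the bottom-left corner of the bounding box.
Vertical leg: 16 × 70, A = 1 120 mm², y = 35 mm, Ī = 457 333 mm⁴.
Horizontal leg (remainder): 124 × 16, A = 1 984 mm², y = 8 mm, Ī = 42325.3 mm⁴.
Centroid: ȳ = ΣA·y / ΣA = 17.7423 mm.
Transfer each piece to the centroidal x-axis using Ī + A·d² with d = y − 17.7423:
  vertical leg: d = 17.2577 mm → contributes +790 902 mm⁴
  horizontal leg (remainder): d = -9.74227 mm → contributes +230 630 mm⁴
Total I = 1 021 532 mm⁴.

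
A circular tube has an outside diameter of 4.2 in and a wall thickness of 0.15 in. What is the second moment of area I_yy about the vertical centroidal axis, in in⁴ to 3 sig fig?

Split into non-overlapping primitives; take the origin at the lower-left of the bounding box.
Outer circle: ⌀4.2, A = 13.854 in², x = 2.1 in, Ī = 15.275 in⁴.
Bore (subtracted): ⌀3.9, A = 11.946 in², x = 2.1 in, Ī = 11.356 in⁴.
By symmetry the centroid is at mid-width, x̄ = 2.1 in.
All pieces are centred on the vertical centroidal axis, so I = ΣĪ (holes subtracted) = 3.9184 in⁴.

I_yy ≈ 3.92 in⁴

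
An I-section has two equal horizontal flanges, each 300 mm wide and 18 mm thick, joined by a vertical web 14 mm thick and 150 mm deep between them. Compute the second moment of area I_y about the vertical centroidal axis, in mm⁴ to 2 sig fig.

Decompose the section into non-overlapping parts with the origin at the bottom-left of its bounding rectangle.
Bottom flange: 300 × 18, A = 5 400 mm², x = 150 mm, Ī = 40 500 000 mm⁴.
Web: 14 × 150, A = 2 100 mm², x = 150 mm, Ī = 34 300 mm⁴.
Top flange: 300 × 18, A = 5 400 mm², x = 150 mm, Ī = 40 500 000 mm⁴.
By symmetry the centroid is at mid-width, x̄ = 150 mm.
All pieces are centred on the vertical centroidal axis, so I = ΣĪ = 81 034 300 mm⁴.

I_y ≈ 8.1 × 10⁷ mm⁴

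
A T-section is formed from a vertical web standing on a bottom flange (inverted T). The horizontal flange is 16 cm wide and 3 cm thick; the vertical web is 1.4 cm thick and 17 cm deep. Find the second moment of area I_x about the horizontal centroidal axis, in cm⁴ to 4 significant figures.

Treat the section as a set of non-overlapping primitives; coordinates are from the bounding-box lower-left.
Flange: 16 × 3, A = 48 cm², y = 1.5 cm, Ī = 36 cm⁴.
Web: 1.4 × 17, A = 23.8 cm², y = 11.5 cm, Ī = 573.183 cm⁴.
Centroid: ȳ = ΣA·y / ΣA = 4.81476 cm.
Transfer each piece to the horizontal centroidal axis using Ī + A·d² with d = y − 4.81476:
  flange: d = -3.31476 cm → contributes +563.407 cm⁴
  web: d = 6.68524 cm → contributes +1636.86 cm⁴
Total I = 2200.27 cm⁴.

I_x ≈ 2200 cm⁴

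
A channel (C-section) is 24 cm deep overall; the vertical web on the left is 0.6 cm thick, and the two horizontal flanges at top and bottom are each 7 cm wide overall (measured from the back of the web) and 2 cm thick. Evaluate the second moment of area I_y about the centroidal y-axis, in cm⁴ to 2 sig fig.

Decompose the section into non-overlapping parts with the origin at the bottom-left of its bounding rectangle.
Web: 0.6 × 24, A = 14.4 cm², x = 0.3 cm, Ī = 0.432 cm⁴.
Top flange (beyond web): 6.4 × 2, A = 12.8 cm², x = 3.8 cm, Ī = 43.69 cm⁴.
Bottom flange (beyond web): 6.4 × 2, A = 12.8 cm², x = 3.8 cm, Ī = 43.69 cm⁴.
Centroid: x̄ = ΣA·x / ΣA = 2.54 cm.
Transfer each piece to the centroidal y-axis using Ī + A·d² with d = x − 2.54:
  web: d = -2.24 cm → contributes +72.69 cm⁴
  top flange (beyond web): d = 1.26 cm → contributes +64.01 cm⁴
  bottom flange (beyond web): d = 1.26 cm → contributes +64.01 cm⁴
Total I = 200.7 cm⁴.

I_y ≈ 200 cm⁴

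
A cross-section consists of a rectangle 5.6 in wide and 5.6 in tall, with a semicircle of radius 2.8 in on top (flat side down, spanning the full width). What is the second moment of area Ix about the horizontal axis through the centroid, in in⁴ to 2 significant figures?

Ix ≈ 230 in⁴

Treat the section as a set of non-overlapping primitives; coordinates are from the bounding-box lower-left.
Rectangular body: 5.6 × 5.6, A = 31.36 in², y = 2.8 in, Ī = 81.95 in⁴.
Semicircular cap: semicircle r = 2.8, A = 12.32 in², y = 6.788 in, Ī = 6.746 in⁴.
Centroid: ȳ = ΣA·y / ΣA = 3.925 in.
Transfer each piece to the horizontal axis through the centroid using Ī + A·d² with d = y − 3.925:
  rectangular body: d = -1.125 in → contributes +121.6 in⁴
  semicircular cap: d = 2.864 in → contributes +107.7 in⁴
Total I = 229.4 in⁴.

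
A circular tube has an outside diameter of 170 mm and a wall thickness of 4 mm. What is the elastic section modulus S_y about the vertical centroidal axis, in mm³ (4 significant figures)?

S_y ≈ 8.458 × 10⁴ mm³

Treat the section as a set of non-overlapping primitives; coordinates are from the bounding-box lower-left.
Outer circle: ⌀170, A = 22 698 mm², x = 85 mm, Ī = 40 998 275 mm⁴.
Bore (subtracted): ⌀162, A = 20 612 mm², x = 85 mm, Ī = 33 808 816 mm⁴.
By symmetry the centroid is at mid-width, x̄ = 85 mm.
All pieces are centred on the vertical centroidal axis, so I = ΣĪ (holes subtracted) = 7 189 459 mm⁴.
Extreme fibre distance c = 85 mm; S = I/c = 84581.9 mm³.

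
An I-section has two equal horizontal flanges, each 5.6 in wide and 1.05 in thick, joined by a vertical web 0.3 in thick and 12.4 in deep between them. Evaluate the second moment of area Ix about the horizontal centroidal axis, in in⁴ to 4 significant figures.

Split into non-overlapping primitives; take the origin at the lower-left of the bounding box.
Bottom flange: 5.6 × 1.05, A = 5.88 in², y = 0.525 in, Ī = 0.540225 in⁴.
Web: 0.3 × 12.4, A = 3.72 in², y = 7.25 in, Ī = 47.6656 in⁴.
Top flange: 5.6 × 1.05, A = 5.88 in², y = 13.975 in, Ī = 0.540225 in⁴.
By symmetry the centroid is at mid-height, ȳ = 7.25 in.
Transfer each piece to the horizontal centroidal axis using Ī + A·d² with d = y − 7.25:
  bottom flange: d = -6.725 in → contributes +266.467 in⁴
  web: d = 0 in → contributes +47.6656 in⁴
  top flange: d = 6.725 in → contributes +266.467 in⁴
Total I = 580.599 in⁴.

Ix ≈ 580.6 in⁴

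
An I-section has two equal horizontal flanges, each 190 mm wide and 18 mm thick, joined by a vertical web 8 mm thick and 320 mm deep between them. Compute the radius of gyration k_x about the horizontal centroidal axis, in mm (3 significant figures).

Treat the section as a set of non-overlapping primitives; coordinates are from the bounding-box lower-left.
Bottom flange: 190 × 18, A = 3 420 mm², y = 9 mm, Ī = 92 340 mm⁴.
Web: 8 × 320, A = 2 560 mm², y = 178 mm, Ī = 21 845 333 mm⁴.
Top flange: 190 × 18, A = 3 420 mm², y = 347 mm, Ī = 92 340 mm⁴.
By symmetry the centroid is at mid-height, ȳ = 178 mm.
Transfer each piece to the horizontal centroidal axis using Ī + A·d² with d = y − 178:
  bottom flange: d = -169 mm → contributes +97 770 960 mm⁴
  web: d = 0 mm → contributes +21 845 333 mm⁴
  top flange: d = 169 mm → contributes +97 770 960 mm⁴
Total I = 217 387 253 mm⁴.
Radius of gyration: k = √(I/A) = √(217 387 253 / 9 400) = 152.07 mm.

k_x ≈ 152 mm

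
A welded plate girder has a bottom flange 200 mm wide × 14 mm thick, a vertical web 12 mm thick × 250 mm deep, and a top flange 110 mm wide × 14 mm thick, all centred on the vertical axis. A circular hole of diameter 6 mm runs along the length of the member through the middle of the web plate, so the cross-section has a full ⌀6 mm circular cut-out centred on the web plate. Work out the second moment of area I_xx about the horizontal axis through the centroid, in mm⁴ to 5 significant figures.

I_xx ≈ 8.7533 × 10⁷ mm⁴

Break the section into simple shapes (no overlaps), measuring from the bottom-left corner of the bounding box.
Bottom plate: 200 × 14, A = 2 800 mm², y = 7 mm, Ī = 45733.33 mm⁴.
Web plate: 12 × 250, A = 3 000 mm², y = 139 mm, Ī = 15 625 000 mm⁴.
Top plate: 110 × 14, A = 1 540 mm², y = 271 mm, Ī = 25153.33 mm⁴.
Hole (subtracted): ⌀6, A = 28.27433 mm², y = 139 mm, Ī = 63.61725 mm⁴.
Centroid: ȳ = ΣA·y / ΣA = 116.253 mm.
Transfer each piece to the horizontal axis through the centroid using Ī + A·d² with d = y − 116.253:
  bottom plate: d = -109.253 mm → contributes +33 467 129 mm⁴
  web plate: d = 22.74702 mm → contributes +17 177 281 mm⁴
  top plate: d = 154.747 mm → contributes +36 902 981 mm⁴
  hole: d = 22.74702 mm → contributes −14693.52 mm⁴
Total I = 87 532 698 mm⁴.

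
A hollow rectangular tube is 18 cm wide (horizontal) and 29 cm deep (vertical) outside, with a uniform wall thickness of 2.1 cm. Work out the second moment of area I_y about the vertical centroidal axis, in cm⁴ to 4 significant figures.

Treat the section as a set of non-overlapping primitives; coordinates are from the bounding-box lower-left.
Outer rectangle: 18 × 29, A = 522 cm², x = 9 cm, Ī = 14 094 cm⁴.
Inner void (subtracted): 13.8 × 24.8, A = 342.24 cm², x = 9 cm, Ī = 5431.35 cm⁴.
By symmetry the centroid is at mid-width, x̄ = 9 cm.
All pieces are centred on the vertical centroidal axis, so I = ΣĪ (holes subtracted) = 8662.65 cm⁴.

I_y ≈ 8663 cm⁴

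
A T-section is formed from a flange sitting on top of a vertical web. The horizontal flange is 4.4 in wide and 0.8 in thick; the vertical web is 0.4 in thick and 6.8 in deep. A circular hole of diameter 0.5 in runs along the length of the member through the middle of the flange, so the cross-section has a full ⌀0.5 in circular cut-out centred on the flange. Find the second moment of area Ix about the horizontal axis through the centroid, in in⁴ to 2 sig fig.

Break the section into simple shapes (no overlaps), measuring from the bottom-left corner of the bounding box.
Flange: 4.4 × 0.8, A = 3.52 in², y = 7.2 in, Ī = 0.1877 in⁴.
Web: 0.4 × 6.8, A = 2.72 in², y = 3.4 in, Ī = 10.48 in⁴.
Hole (subtracted): ⌀0.5, A = 0.1963 in², y = 7.2 in, Ī = 0.003068 in⁴.
Centroid: ȳ = ΣA·y / ΣA = 5.49 in.
Transfer each piece to the horizontal axis through the centroid using Ī + A·d² with d = y − 5.49:
  flange: d = 1.71 in → contributes +10.48 in⁴
  web: d = -2.09 in → contributes +22.36 in⁴
  hole: d = 1.71 in → contributes −0.5774 in⁴
Total I = 32.27 in⁴.

Ix ≈ 32 in⁴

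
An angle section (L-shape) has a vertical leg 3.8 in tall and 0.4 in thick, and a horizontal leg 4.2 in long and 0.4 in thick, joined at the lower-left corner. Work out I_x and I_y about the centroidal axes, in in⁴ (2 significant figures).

Treat the section as a set of non-overlapping primitives; coordinates are from the bounding-box lower-left.
Vertical leg: 0.4 × 3.8, A = 1.52 in², y = 1.9 in, Ī = 1.829 in⁴.
Horizontal leg (remainder): 3.8 × 0.4, A = 1.52 in², y = 0.2 in, Ī = 0.02027 in⁴.
Centroid: ȳ = ΣA·y / ΣA = 1.05 in.
Transfer each piece to the centroidal x-axis using Ī + A·d² with d = y − 1.05:
  vertical leg: d = 0.85 in → contributes +2.927 in⁴
  horizontal leg (remainder): d = -0.85 in → contributes +1.118 in⁴
Total I = 4.046 in⁴.
For the y-axis: x̄ = 1.25 in.
Repeating about the centroidal y-axis gives I_y = 5.201 in⁴.

I_x ≈ 4.0 in⁴, I_y ≈ 5.2 in⁴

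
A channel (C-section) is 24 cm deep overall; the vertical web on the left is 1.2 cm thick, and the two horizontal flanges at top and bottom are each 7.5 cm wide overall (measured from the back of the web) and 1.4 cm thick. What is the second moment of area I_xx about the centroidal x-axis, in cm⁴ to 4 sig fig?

I_xx ≈ 3638 cm⁴

Decompose the section into non-overlapping parts with the origin at the bottom-left of its bounding rectangle.
Web: 1.2 × 24, A = 28.8 cm², y = 12 cm, Ī = 1382.4 cm⁴.
Top flange (beyond web): 6.3 × 1.4, A = 8.82 cm², y = 23.3 cm, Ī = 1.4406 cm⁴.
Bottom flange (beyond web): 6.3 × 1.4, A = 8.82 cm², y = 0.7 cm, Ī = 1.4406 cm⁴.
By symmetry the centroid is at mid-height, ȳ = 12 cm.
Transfer each piece to the centroidal x-axis using Ī + A·d² with d = y − 12:
  web: d = 0 cm → contributes +1382.4 cm⁴
  top flange (beyond web): d = 11.3 cm → contributes +1127.67 cm⁴
  bottom flange (beyond web): d = -11.3 cm → contributes +1127.67 cm⁴
Total I = 3637.73 cm⁴.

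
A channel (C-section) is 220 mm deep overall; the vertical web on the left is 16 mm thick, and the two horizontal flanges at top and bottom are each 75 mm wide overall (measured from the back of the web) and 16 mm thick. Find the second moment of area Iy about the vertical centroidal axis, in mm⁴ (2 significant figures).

Iy ≈ 2.4 × 10⁶ mm⁴

Split into non-overlapping primitives; take the origin at the lower-left of the bounding box.
Web: 16 × 220, A = 3 520 mm², x = 8 mm, Ī = 75 093 mm⁴.
Top flange (beyond web): 59 × 16, A = 944 mm², x = 45.5 mm, Ī = 273 839 mm⁴.
Bottom flange (beyond web): 59 × 16, A = 944 mm², x = 45.5 mm, Ī = 273 839 mm⁴.
Centroid: x̄ = ΣA·x / ΣA = 21.09 mm.
Transfer each piece to the vertical centroidal axis using Ī + A·d² with d = x − 21.09:
  web: d = -13.09 mm → contributes +678 397 mm⁴
  top flange (beyond web): d = 24.41 mm → contributes +836 240 mm⁴
  bottom flange (beyond web): d = 24.41 mm → contributes +836 240 mm⁴
Total I = 2 350 877 mm⁴.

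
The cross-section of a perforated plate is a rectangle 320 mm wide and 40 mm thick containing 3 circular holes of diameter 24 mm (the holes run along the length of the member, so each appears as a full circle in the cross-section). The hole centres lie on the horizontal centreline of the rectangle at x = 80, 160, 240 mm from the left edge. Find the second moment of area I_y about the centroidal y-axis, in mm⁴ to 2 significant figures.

Break the section into simple shapes (no overlaps), measuring from the bottom-left corner of the bounding box.
Plate: 320 × 40, A = 12 800 mm², x = 160 mm, Ī = 109 226 667 mm⁴.
Hole 1 (subtracted): ⌀24, A = 452.4 mm², x = 80 mm, Ī = 16 286 mm⁴.
Hole 2 (subtracted): ⌀24, A = 452.4 mm², x = 160 mm, Ī = 16 286 mm⁴.
Hole 3 (subtracted): ⌀24, A = 452.4 mm², x = 240 mm, Ī = 16 286 mm⁴.
By symmetry the centroid is at mid-width, x̄ = 160 mm.
Transfer each piece to the centroidal y-axis using Ī + A·d² with d = x − 160:
  plate: d = 0 mm → contributes +109 226 667 mm⁴
  hole 1: d = -80 mm → contributes −2 911 578 mm⁴
  hole 2: d = 0 mm → contributes −16 286 mm⁴
  hole 3: d = 80 mm → contributes −2 911 578 mm⁴
Total I = 103 387 225 mm⁴.

I_y ≈ 1.0 × 10⁸ mm⁴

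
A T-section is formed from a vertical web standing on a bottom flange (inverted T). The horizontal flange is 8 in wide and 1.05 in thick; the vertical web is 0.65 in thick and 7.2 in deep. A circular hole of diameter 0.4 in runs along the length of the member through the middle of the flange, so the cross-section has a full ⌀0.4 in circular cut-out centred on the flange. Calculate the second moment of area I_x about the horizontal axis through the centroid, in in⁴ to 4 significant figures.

Treat the section as a set of non-overlapping primitives; coordinates are from the bounding-box lower-left.
Flange: 8 × 1.05, A = 8.4 in², y = 0.525 in, Ī = 0.77175 in⁴.
Web: 0.65 × 7.2, A = 4.68 in², y = 4.65 in, Ī = 20.2176 in⁴.
Hole (subtracted): ⌀0.4, A = 0.125664 in², y = 0.525 in, Ī = 0.00125664 in⁴.
Centroid: ȳ = ΣA·y / ΣA = 2.01523 in.
Transfer each piece to the horizontal axis through the centroid using Ī + A·d² with d = y − 2.01523:
  flange: d = -1.49023 in → contributes +19.4265 in⁴
  web: d = 2.63477 in → contributes +52.7061 in⁴
  hole: d = -1.49023 in → contributes −0.28033 in⁴
Total I = 71.8522 in⁴.

I_x ≈ 71.85 in⁴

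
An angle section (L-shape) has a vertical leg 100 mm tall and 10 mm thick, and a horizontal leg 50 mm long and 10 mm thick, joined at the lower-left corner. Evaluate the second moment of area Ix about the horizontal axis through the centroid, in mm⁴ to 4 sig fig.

Ix ≈ 1.415 × 10⁶ mm⁴

Break the section into simple shapes (no overlaps), measuring from the bottom-left corner of the bounding box.
Vertical leg: 10 × 100, A = 1 000 mm², y = 50 mm, Ī = 833 333 mm⁴.
Horizontal leg (remainder): 40 × 10, A = 400 mm², y = 5 mm, Ī = 3333.33 mm⁴.
Centroid: ȳ = ΣA·y / ΣA = 37.1429 mm.
Transfer each piece to the horizontal axis through the centroid using Ī + A·d² with d = y − 37.1429:
  vertical leg: d = 12.8571 mm → contributes +998 639 mm⁴
  horizontal leg (remainder): d = -32.1429 mm → contributes +416 599 mm⁴
Total I = 1 415 238 mm⁴.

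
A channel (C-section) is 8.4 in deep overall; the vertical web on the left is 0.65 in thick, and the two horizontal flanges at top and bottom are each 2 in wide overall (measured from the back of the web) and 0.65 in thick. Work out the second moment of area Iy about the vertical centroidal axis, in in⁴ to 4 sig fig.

Decompose the section into non-overlapping parts with the origin at the bottom-left of its bounding rectangle.
Web: 0.65 × 8.4, A = 5.46 in², x = 0.325 in, Ī = 0.192238 in⁴.
Top flange (beyond web): 1.35 × 0.65, A = 0.8775 in², x = 1.325 in, Ī = 0.13327 in⁴.
Bottom flange (beyond web): 1.35 × 0.65, A = 0.8775 in², x = 1.325 in, Ī = 0.13327 in⁴.
Centroid: x̄ = ΣA·x / ΣA = 0.568243 in.
Transfer each piece to the vertical centroidal axis using Ī + A·d² with d = x − 0.568243:
  web: d = -0.243243 in → contributes +0.515291 in⁴
  top flange (beyond web): d = 0.756757 in → contributes +0.635798 in⁴
  bottom flange (beyond web): d = 0.756757 in → contributes +0.635798 in⁴
Total I = 1.78689 in⁴.

Iy ≈ 1.787 in⁴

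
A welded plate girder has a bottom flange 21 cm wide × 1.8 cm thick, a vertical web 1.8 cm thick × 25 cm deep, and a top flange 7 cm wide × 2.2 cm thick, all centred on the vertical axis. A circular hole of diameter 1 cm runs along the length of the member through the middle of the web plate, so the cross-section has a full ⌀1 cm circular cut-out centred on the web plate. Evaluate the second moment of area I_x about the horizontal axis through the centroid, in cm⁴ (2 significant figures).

I_x ≈ 1.1 × 10⁴ cm⁴

Split into non-overlapping primitives; take the origin at the lower-left of the bounding box.
Bottom plate: 21 × 1.8, A = 37.8 cm², y = 0.9 cm, Ī = 10.21 cm⁴.
Web plate: 1.8 × 25, A = 45 cm², y = 14.3 cm, Ī = 2 344 cm⁴.
Top plate: 7 × 2.2, A = 15.4 cm², y = 27.9 cm, Ī = 6.211 cm⁴.
Hole (subtracted): ⌀1, A = 0.7854 cm², y = 14.3 cm, Ī = 0.04909 cm⁴.
Centroid: ȳ = ΣA·y / ΣA = 11.25 cm.
Transfer each piece to the horizontal axis through the centroid using Ī + A·d² with d = y − 11.25:
  bottom plate: d = -10.35 cm → contributes +4 060 cm⁴
  web plate: d = 3.05 cm → contributes +2 762 cm⁴
  top plate: d = 16.65 cm → contributes +4 275 cm⁴
  hole: d = 3.05 cm → contributes −7.354 cm⁴
Total I = 11 090 cm⁴.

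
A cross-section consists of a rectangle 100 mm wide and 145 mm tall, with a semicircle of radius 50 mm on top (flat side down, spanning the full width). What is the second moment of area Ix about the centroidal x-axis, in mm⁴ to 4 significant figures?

Ix ≈ 5.323 × 10⁷ mm⁴

Split into non-overlapping primitives; take the origin at the lower-left of the bounding box.
Rectangular body: 100 × 145, A = 14 500 mm², y = 72.5 mm, Ī = 25 405 208 mm⁴.
Semicircular cap: semicircle r = 50, A = 3926.99 mm², y = 166.221 mm, Ī = 685 981 mm⁴.
Centroid: ȳ = ΣA·y / ΣA = 92.4729 mm.
Transfer each piece to the centroidal x-axis using Ī + A·d² with d = y − 92.4729:
  rectangular body: d = -19.9729 mm → contributes +31 189 492 mm⁴
  semicircular cap: d = 73.7478 mm → contributes +22 043 840 mm⁴
Total I = 53 233 332 mm⁴.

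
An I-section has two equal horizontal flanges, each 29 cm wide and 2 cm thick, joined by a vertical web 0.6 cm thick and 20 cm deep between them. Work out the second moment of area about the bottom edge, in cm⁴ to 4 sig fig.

Break the section into simple shapes (no overlaps), measuring from the bottom-left corner of the bounding box.
Bottom flange: 29 × 2, A = 58 cm², y = 1 cm, Ī = 19.3333 cm⁴.
Web: 0.6 × 20, A = 12 cm², y = 12 cm, Ī = 400 cm⁴.
Top flange: 29 × 2, A = 58 cm², y = 23 cm, Ī = 19.3333 cm⁴.
Transfer each piece to the base of the section using Ī + A·d² with d = y − 0:
  bottom flange: d = 1 cm → contributes +77.3333 cm⁴
  web: d = 12 cm → contributes +2 128 cm⁴
  top flange: d = 23 cm → contributes +30701.3 cm⁴
Total I = 32906.7 cm⁴.

I_base ≈ 3.291 × 10⁴ cm⁴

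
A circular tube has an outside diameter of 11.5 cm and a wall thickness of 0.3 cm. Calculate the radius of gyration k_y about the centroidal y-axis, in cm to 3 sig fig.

Split into non-overlapping primitives; take the origin at the lower-left of the bounding box.
Outer circle: ⌀11.5, A = 103.87 cm², x = 5.75 cm, Ī = 858.54 cm⁴.
Bore (subtracted): ⌀10.9, A = 93.313 cm², x = 5.75 cm, Ī = 692.91 cm⁴.
By symmetry the centroid is at mid-width, x̄ = 5.75 cm.
All pieces are centred on the centroidal y-axis, so I = ΣĪ (holes subtracted) = 165.63 cm⁴.
Radius of gyration: k = √(I/A) = √(165.63 / 10.556) = 3.9612 cm.

k_y ≈ 3.96 cm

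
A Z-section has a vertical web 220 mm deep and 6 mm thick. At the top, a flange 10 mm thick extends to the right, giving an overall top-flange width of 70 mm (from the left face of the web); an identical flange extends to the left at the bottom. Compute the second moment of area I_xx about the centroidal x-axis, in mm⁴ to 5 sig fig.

I_xx ≈ 1.9447 × 10⁷ mm⁴

Split into non-overlapping primitives; take the origin at the lower-left of the bounding box.
Web: 6 × 220, A = 1 320 mm², y = 110 mm, Ī = 5 324 000 mm⁴.
Top flange (beyond web): 64 × 10, A = 640 mm², y = 215 mm, Ī = 5333.333 mm⁴.
Bottom flange (beyond web): 64 × 10, A = 640 mm², y = 5 mm, Ī = 5333.333 mm⁴.
Centroid: ȳ = ΣA·y / ΣA = 110 mm.
Transfer each piece to the centroidal x-axis using Ī + A·d² with d = y − 110:
  web: d = 0 mm → contributes +5 324 000 mm⁴
  top flange (beyond web): d = 105 mm → contributes +7 061 333 mm⁴
  bottom flange (beyond web): d = -105 mm → contributes +7 061 333 mm⁴
Total I = 19 446 667 mm⁴.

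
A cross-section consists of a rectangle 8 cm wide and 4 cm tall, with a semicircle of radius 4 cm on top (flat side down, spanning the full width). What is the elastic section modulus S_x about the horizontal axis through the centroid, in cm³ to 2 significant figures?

S_x ≈ 60 cm³

Break the section into simple shapes (no overlaps), measuring from the bottom-left corner of the bounding box.
Rectangular body: 8 × 4, A = 32 cm², y = 2 cm, Ī = 42.67 cm⁴.
Semicircular cap: semicircle r = 4, A = 25.13 cm², y = 5.698 cm, Ī = 28.1 cm⁴.
Centroid: ȳ = ΣA·y / ΣA = 3.627 cm.
Transfer each piece to the horizontal axis through the centroid using Ī + A·d² with d = y − 3.627:
  rectangular body: d = -1.627 cm → contributes +127.3 cm⁴
  semicircular cap: d = 2.071 cm → contributes +135.9 cm⁴
Total I = 263.2 cm⁴.
Extreme fibre distance c = 4.373 cm; S = I/c = 60.19 cm³.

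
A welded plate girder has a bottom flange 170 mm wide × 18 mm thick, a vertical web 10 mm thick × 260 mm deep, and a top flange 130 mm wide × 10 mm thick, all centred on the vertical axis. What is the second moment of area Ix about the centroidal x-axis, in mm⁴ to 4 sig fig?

Ix ≈ 8.859 × 10⁷ mm⁴

Treat the section as a set of non-overlapping primitives; coordinates are from the bounding-box lower-left.
Bottom plate: 170 × 18, A = 3 060 mm², y = 9 mm, Ī = 82 620 mm⁴.
Web plate: 10 × 260, A = 2 600 mm², y = 148 mm, Ī = 14 646 667 mm⁴.
Top plate: 130 × 10, A = 1 300 mm², y = 283 mm, Ī = 10833.3 mm⁴.
Centroid: ȳ = ΣA·y / ΣA = 112.103 mm.
Transfer each piece to the centroidal x-axis using Ī + A·d² with d = y − 112.103:
  bottom plate: d = -103.103 mm → contributes +32 611 402 mm⁴
  web plate: d = 35.8966 mm → contributes +17 996 929 mm⁴
  top plate: d = 170.897 mm → contributes +37 978 154 mm⁴
Total I = 88 586 486 mm⁴.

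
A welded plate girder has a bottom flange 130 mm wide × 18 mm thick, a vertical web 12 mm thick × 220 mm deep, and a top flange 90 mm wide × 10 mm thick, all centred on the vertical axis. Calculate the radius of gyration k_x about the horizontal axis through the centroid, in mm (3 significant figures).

k_x ≈ 92.7 mm

Treat the section as a set of non-overlapping primitives; coordinates are from the bounding-box lower-left.
Bottom plate: 130 × 18, A = 2 340 mm², y = 9 mm, Ī = 63 180 mm⁴.
Web plate: 12 × 220, A = 2 640 mm², y = 128 mm, Ī = 10 648 000 mm⁴.
Top plate: 90 × 10, A = 900 mm², y = 243 mm, Ī = 7 500 mm⁴.
Centroid: ȳ = ΣA·y / ΣA = 98.245 mm.
Transfer each piece to the horizontal axis through the centroid using Ī + A·d² with d = y − 98.245:
  bottom plate: d = -89.245 mm → contributes +18 700 465 mm⁴
  web plate: d = 29.755 mm → contributes +12 985 366 mm⁴
  top plate: d = 144.76 mm → contributes +18 866 136 mm⁴
Total I = 50 551 967 mm⁴.
Radius of gyration: k = √(I/A) = √(50 551 967 / 5 880) = 92.721 mm.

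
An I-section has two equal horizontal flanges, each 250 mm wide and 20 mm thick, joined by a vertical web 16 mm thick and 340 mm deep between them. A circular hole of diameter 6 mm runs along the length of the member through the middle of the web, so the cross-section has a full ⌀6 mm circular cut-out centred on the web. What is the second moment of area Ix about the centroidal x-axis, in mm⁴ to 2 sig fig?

Split into non-overlapping primitives; take the origin at the lower-left of the bounding box.
Bottom flange: 250 × 20, A = 5 000 mm², y = 10 mm, Ī = 166 667 mm⁴.
Web: 16 × 340, A = 5 440 mm², y = 190 mm, Ī = 52 405 333 mm⁴.
Top flange: 250 × 20, A = 5 000 mm², y = 370 mm, Ī = 166 667 mm⁴.
Hole (subtracted): ⌀6, A = 28.27 mm², y = 190 mm, Ī = 63.62 mm⁴.
By symmetry the centroid is at mid-height, ȳ = 190 mm.
Transfer each piece to the centroidal x-axis using Ī + A·d² with d = y − 190:
  bottom flange: d = -180 mm → contributes +162 166 667 mm⁴
  web: d = 0 mm → contributes +52 405 333 mm⁴
  top flange: d = 180 mm → contributes +162 166 667 mm⁴
  hole: d = 0 mm → contributes −63.62 mm⁴
Total I = 376 738 603 mm⁴.

Ix ≈ 3.8 × 10⁸ mm⁴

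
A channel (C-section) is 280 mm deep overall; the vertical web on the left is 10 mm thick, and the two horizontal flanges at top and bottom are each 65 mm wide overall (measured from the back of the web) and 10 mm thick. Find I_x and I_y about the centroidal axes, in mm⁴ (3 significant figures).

I_x ≈ 3.84 × 10⁷ mm⁴, I_y ≈ 1.13 × 10⁶ mm⁴

Break the section into simple shapes (no overlaps), measuring from the bottom-left corner of the bounding box.
Web: 10 × 280, A = 2 800 mm², y = 140 mm, Ī = 18 293 333 mm⁴.
Top flange (beyond web): 55 × 10, A = 550 mm², y = 275 mm, Ī = 4583.3 mm⁴.
Bottom flange (beyond web): 55 × 10, A = 550 mm², y = 5 mm, Ī = 4583.3 mm⁴.
By symmetry the centroid is at mid-height, ȳ = 140 mm.
Transfer each piece to the centroidal x-axis using Ī + A·d² with d = y − 140:
  web: d = 0 mm → contributes +18 293 333 mm⁴
  top flange (beyond web): d = 135 mm → contributes +10 028 333 mm⁴
  bottom flange (beyond web): d = -135 mm → contributes +10 028 333 mm⁴
Total I = 38 350 000 mm⁴.
For the y-axis: x̄ = 14.167 mm.
Repeating about the centroidal y-axis gives I_y = 1 134 792 mm⁴.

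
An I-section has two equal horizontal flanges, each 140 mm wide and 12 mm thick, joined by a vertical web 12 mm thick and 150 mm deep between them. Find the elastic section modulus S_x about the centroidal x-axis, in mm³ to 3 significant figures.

Decompose the section into non-overlapping parts with the origin at the bottom-left of its bounding rectangle.
Bottom flange: 140 × 12, A = 1 680 mm², y = 6 mm, Ī = 20 160 mm⁴.
Web: 12 × 150, A = 1 800 mm², y = 87 mm, Ī = 3 375 000 mm⁴.
Top flange: 140 × 12, A = 1 680 mm², y = 168 mm, Ī = 20 160 mm⁴.
By symmetry the centroid is at mid-height, ȳ = 87 mm.
Transfer each piece to the centroidal x-axis using Ī + A·d² with d = y − 87:
  bottom flange: d = -81 mm → contributes +11 042 640 mm⁴
  web: d = 0 mm → contributes +3 375 000 mm⁴
  top flange: d = 81 mm → contributes +11 042 640 mm⁴
Total I = 25 460 280 mm⁴.
Extreme fibre distance c = 87 mm; S = I/c = 292 647 mm³.

S_x ≈ 2.93 × 10⁵ mm³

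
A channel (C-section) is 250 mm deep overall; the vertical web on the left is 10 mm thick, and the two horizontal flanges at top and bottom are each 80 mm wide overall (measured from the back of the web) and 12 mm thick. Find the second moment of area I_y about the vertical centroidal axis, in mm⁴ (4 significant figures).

Split into non-overlapping primitives; take the origin at the lower-left of the bounding box.
Web: 10 × 250, A = 2 500 mm², x = 5 mm, Ī = 20833.3 mm⁴.
Top flange (beyond web): 70 × 12, A = 840 mm², x = 45 mm, Ī = 343 000 mm⁴.
Bottom flange (beyond web): 70 × 12, A = 840 mm², x = 45 mm, Ī = 343 000 mm⁴.
Centroid: x̄ = ΣA·x / ΣA = 21.0766 mm.
Transfer each piece to the vertical centroidal axis using Ī + A·d² with d = x − 21.0766:
  web: d = -16.0766 mm → contributes +666 972 mm⁴
  top flange (beyond web): d = 23.9234 mm → contributes +823 758 mm⁴
  bottom flange (beyond web): d = 23.9234 mm → contributes +823 758 mm⁴
Total I = 2 314 489 mm⁴.

I_y ≈ 2.314 × 10⁶ mm⁴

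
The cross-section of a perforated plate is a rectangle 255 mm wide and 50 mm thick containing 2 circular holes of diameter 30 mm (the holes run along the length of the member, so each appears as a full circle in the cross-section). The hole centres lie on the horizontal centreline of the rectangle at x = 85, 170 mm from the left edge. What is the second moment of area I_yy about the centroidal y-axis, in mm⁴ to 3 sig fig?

Decompose the section into non-overlapping parts with the origin at the bottom-left of its bounding rectangle.
Plate: 255 × 50, A = 12 750 mm², x = 127.5 mm, Ī = 69 089 063 mm⁴.
Hole 1 (subtracted): ⌀30, A = 706.86 mm², x = 85 mm, Ī = 39 761 mm⁴.
Hole 2 (subtracted): ⌀30, A = 706.86 mm², x = 170 mm, Ī = 39 761 mm⁴.
By symmetry the centroid is at mid-width, x̄ = 127.5 mm.
Transfer each piece to the centroidal y-axis using Ī + A·d² with d = x − 127.5:
  plate: d = 0 mm → contributes +69 089 063 mm⁴
  hole 1: d = -42.5 mm → contributes −1 316 524 mm⁴
  hole 2: d = 42.5 mm → contributes −1 316 524 mm⁴
Total I = 66 456 015 mm⁴.

I_yy ≈ 6.65 × 10⁷ mm⁴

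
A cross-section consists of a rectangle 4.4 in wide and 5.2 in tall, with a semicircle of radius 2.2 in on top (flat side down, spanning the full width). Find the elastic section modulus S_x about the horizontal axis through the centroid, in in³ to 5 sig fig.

S_x ≈ 31.997 in³

Break the section into simple shapes (no overlaps), measuring from the bottom-left corner of the bounding box.
Rectangular body: 4.4 × 5.2, A = 22.88 in², y = 2.6 in, Ī = 51.55627 in⁴.
Semicircular cap: semicircle r = 2.2, A = 7.602654 in², y = 6.133709 in, Ī = 2.571123 in⁴.
Centroid: ȳ = ΣA·y / ΣA = 3.48134 in.
Transfer each piece to the horizontal axis through the centroid using Ī + A·d² with d = y − 3.48134:
  rectangular body: d = -0.8813395 in → contributes +69.32852 in⁴
  semicircular cap: d = 2.652369 in → contributes +56.05628 in⁴
Total I = 125.3848 in⁴.
Extreme fibre distance c = 3.91866 in; S = I/c = 31.99685 in³.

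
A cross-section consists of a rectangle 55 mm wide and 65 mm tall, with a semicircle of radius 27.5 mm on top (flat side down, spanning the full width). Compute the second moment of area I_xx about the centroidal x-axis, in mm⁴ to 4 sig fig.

I_xx ≈ 3.061 × 10⁶ mm⁴

Decompose the section into non-overlapping parts with the origin at the bottom-left of its bounding rectangle.
Rectangular body: 55 × 65, A = 3 575 mm², y = 32.5 mm, Ī = 1 258 698 mm⁴.
Semicircular cap: semicircle r = 27.5, A = 1187.91 mm², y = 76.6714 mm, Ī = 62771.5 mm⁴.
Centroid: ȳ = ΣA·y / ΣA = 43.5167 mm.
Transfer each piece to the centroidal x-axis using Ī + A·d² with d = y − 43.5167:
  rectangular body: d = -11.0167 mm → contributes +1 692 591 mm⁴
  semicircular cap: d = 33.1546 mm → contributes +1 368 562 mm⁴
Total I = 3 061 152 mm⁴.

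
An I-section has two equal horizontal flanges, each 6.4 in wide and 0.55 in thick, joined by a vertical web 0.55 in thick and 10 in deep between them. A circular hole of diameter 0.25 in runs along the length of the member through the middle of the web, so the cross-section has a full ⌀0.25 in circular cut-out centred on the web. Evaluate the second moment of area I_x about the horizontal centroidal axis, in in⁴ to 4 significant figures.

Split into non-overlapping primitives; take the origin at the lower-left of the bounding box.
Bottom flange: 6.4 × 0.55, A = 3.52 in², y = 0.275 in, Ī = 0.0887333 in⁴.
Web: 0.55 × 10, A = 5.5 in², y = 5.55 in, Ī = 45.8333 in⁴.
Top flange: 6.4 × 0.55, A = 3.52 in², y = 10.825 in, Ī = 0.0887333 in⁴.
Hole (subtracted): ⌀0.25, A = 0.0490874 in², y = 5.55 in, Ī = 0.000191748 in⁴.
By symmetry the centroid is at mid-height, ȳ = 5.55 in.
Transfer each piece to the horizontal centroidal axis using Ī + A·d² with d = y − 5.55:
  bottom flange: d = -5.275 in → contributes +98.0349 in⁴
  web: d = 0 in → contributes +45.8333 in⁴
  top flange: d = 5.275 in → contributes +98.0349 in⁴
  hole: d = 0 in → contributes −0.000191748 in⁴
Total I = 241.903 in⁴.

I_x ≈ 241.9 in⁴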